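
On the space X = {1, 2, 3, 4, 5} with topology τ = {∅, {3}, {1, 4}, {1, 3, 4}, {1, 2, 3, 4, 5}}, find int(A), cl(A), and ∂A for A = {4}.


int(A) = ∅, cl(A) = {1, 2, 4, 5}, ∂A = {1, 2, 4, 5}.

Closed sets in (X, τ) are complements of opens:
  closed(X, τ) = {∅, {2, 5}, {2, 3, 5}, {1, 2, 4, 5}, {1, 2, 3, 4, 5}}.
int(A) = ⋃ {U ∈ τ : U ⊆ A}. Opens contained in A: ∅.
Taking the union of these: int(A) = ∅.
cl(A) = ⋂ {C closed : A ⊆ C}. Closed sets containing A: {1, 2, 4, 5}, {1, 2, 3, 4, 5}.
Intersecting these: cl(A) = {1, 2, 4, 5}.
∂A = cl(A) ∖ int(A) = {1, 2, 4, 5} ∖ ∅ = {1, 2, 4, 5}.


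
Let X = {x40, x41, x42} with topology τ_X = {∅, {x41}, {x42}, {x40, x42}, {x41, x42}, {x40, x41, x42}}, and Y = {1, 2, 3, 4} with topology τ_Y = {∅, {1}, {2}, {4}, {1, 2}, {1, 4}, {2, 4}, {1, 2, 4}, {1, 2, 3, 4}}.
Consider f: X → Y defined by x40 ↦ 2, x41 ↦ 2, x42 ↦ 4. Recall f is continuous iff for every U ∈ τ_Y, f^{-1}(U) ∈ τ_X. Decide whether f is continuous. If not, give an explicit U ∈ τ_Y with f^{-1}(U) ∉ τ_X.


f is NOT continuous.

Compute f^{-1}(U) for each U ∈ τ_Y:
  U = ∅: f^{-1}(U) = ∅ ∈ τ_X ✓.
  U = {1}: f^{-1}(U) = ∅ ∈ τ_X ✓.
  U = {2}: f^{-1}(U) = {x40, x41} ∉ τ_X ✗.
  U = {4}: f^{-1}(U) = {x42} ∈ τ_X ✓.
  U = {1, 2}: f^{-1}(U) = {x40, x41} ∉ τ_X ✗.
  U = {1, 4}: f^{-1}(U) = {x42} ∈ τ_X ✓.
  U = {2, 4}: f^{-1}(U) = {x40, x41, x42} ∈ τ_X ✓.
  U = {1, 2, 4}: f^{-1}(U) = {x40, x41, x42} ∈ τ_X ✓.
  U = {1, 2, 3, 4}: f^{-1}(U) = {x40, x41, x42} ∈ τ_X ✓.
Found U = {2} with f^{-1}(U) = {x40, x41} not in τ_X. Therefore f is NOT continuous.


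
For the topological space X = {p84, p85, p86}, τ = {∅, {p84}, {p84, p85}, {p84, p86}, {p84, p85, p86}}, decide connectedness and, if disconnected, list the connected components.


(X, τ) is connected.

Find clopen sets (U ∈ τ with X ∖ U ∈ τ):
  U = ∅, X ∖ U = {p84, p85, p86} — both open, so U is clopen.
  U = {p84, p85, p86}, X ∖ U = ∅ — both open, so U is clopen.
Only trivial clopens (∅ and X) exist, so (X, τ) is connected.
Compute connected components by grouping points that agree on all clopens:
  component: {p84, p85, p86}


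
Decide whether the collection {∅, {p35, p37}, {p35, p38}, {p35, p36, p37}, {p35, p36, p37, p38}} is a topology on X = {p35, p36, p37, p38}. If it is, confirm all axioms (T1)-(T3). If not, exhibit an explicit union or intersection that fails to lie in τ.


τ is NOT a topology on X.

Axiom (T1): ∅ ∈ τ? Yes; X ∈ τ? Yes.
Axiom (T2/T3): check pairwise unions and intersections of members of τ.
Counterexample for (T3): {p35, p37} ∩ {p35, p38} = {p35} ∉ τ. Therefore τ is NOT a topology.


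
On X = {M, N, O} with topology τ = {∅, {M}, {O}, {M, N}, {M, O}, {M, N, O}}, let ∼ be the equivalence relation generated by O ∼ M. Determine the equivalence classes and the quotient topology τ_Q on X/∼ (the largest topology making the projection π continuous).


X/∼ = {[M=O], [N]}; |τ_Q| = 3.

Equivalence classes: [M=O], [N].
Quotient map π: X → X/∼ sends M ↦ [M=O], N ↦ [N], O ↦ [M=O].
For each subset V ⊆ X/∼, compute π^{-1}(V) ⊆ X and check whether π^{-1}(V) ∈ τ. V is open in τ_Q iff π^{-1}(V) ∈ τ.
  V = {}: π^{-1}(V) = ∅ ∈ τ ✓.
  V = {[M=O]}: π^{-1}(V) = {M, O} ∈ τ ✓.
  V = {[N]}: π^{-1}(V) = {N} ∉ τ ✗.
  V = {[M=O], [N]}: π^{-1}(V) = {M, N, O} ∈ τ ✓.
Open sets in the quotient: τ_Q = {{}, {[M=O]}, {[M=O], [N]}} (3 elements).


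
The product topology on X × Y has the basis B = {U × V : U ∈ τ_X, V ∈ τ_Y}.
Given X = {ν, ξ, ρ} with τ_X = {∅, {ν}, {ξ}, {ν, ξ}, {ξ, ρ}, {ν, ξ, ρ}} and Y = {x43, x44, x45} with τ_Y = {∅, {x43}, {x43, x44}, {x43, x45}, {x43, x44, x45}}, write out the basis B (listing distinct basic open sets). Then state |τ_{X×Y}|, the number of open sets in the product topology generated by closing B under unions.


Basis B = {∅ × ∅, {ν} × {x43}, {ξ} × {x43}, {ν} × {x43, x44}, {ν} × {x43, x45}, {ν, ξ} × {x43}, {ξ} × {x43, x44}, {ξ} × {x43, x45}, {ξ, ρ} × {x43}, {ν} × {x43, x44, x45}, {ν, ξ, ρ} × {x43}, {ξ} × {x43, x44, x45}, {ν, ξ} × {x43, x44}, {ν, ξ} × {x43, x45}, {ξ, ρ} × {x43, x44}, {ξ, ρ} × {x43, x45}, {ν, ξ} × {x43, x44, x45}, {ν, ξ, ρ} × {x43, x44}, {ν, ξ, ρ} × {x43, x45}, {ξ, ρ} × {x43, x44, x45}, {ν, ξ, ρ} × {x43, x44, x45}}; |τ_{X×Y}| = 70.

Enumerate products U × V with U ∈ τ_X, V ∈ τ_Y (deduplicated):
  ∅ × ∅ = {} (∅)
  {ν} × {x43} = {(ν,x43)}
  {ξ} × {x43} = {(ξ,x43)}
  {ν} × {x43, x44} = {(ν,x43), (ν,x44)}
  {ν} × {x43, x45} = {(ν,x43), (ν,x45)}
  {ν, ξ} × {x43} = {(ν,x43), (ξ,x43)}
  {ξ} × {x43, x44} = {(ξ,x43), (ξ,x44)}
  {ξ} × {x43, x45} = {(ξ,x43), (ξ,x45)}
  {ξ, ρ} × {x43} = {(ξ,x43), (ρ,x43)}
  {ν} × {x43, x44, x45} = {(ν,x43), (ν,x44), (ν,x45)}
  {ν, ξ, ρ} × {x43} = {(ν,x43), (ξ,x43), (ρ,x43)}
  {ξ} × {x43, x44, x45} = {(ξ,x43), (ξ,x44), (ξ,x45)}
  {ν, ξ} × {x43, x44} = {(ν,x43), (ν,x44), (ξ,x43), (ξ,x44)}
  {ν, ξ} × {x43, x45} = {(ν,x43), (ν,x45), (ξ,x43), (ξ,x45)}
  {ξ, ρ} × {x43, x44} = {(ξ,x43), (ξ,x44), (ρ,x43), (ρ,x44)}
  {ξ, ρ} × {x43, x45} = {(ξ,x43), (ξ,x45), (ρ,x43), (ρ,x45)}
  {ν, ξ} × {x43, x44, x45} = {(ν,x43), (ν,x44), (ν,x45), (ξ,x43), (ξ,x44), (ξ,x45)}
  {ν, ξ, ρ} × {x43, x44} = {(ν,x43), (ν,x44), (ξ,x43), (ξ,x44), (ρ,x43), (ρ,x44)}
  {ν, ξ, ρ} × {x43, x45} = {(ν,x43), (ν,x45), (ξ,x43), (ξ,x45), (ρ,x43), (ρ,x45)}
  {ξ, ρ} × {x43, x44, x45} = {(ξ,x43), (ξ,x44), (ξ,x45), (ρ,x43), (ρ,x44), (ρ,x45)}
  {ν, ξ, ρ} × {x43, x44, x45} = {(ν,x43), (ν,x44), (ν,x45), (ξ,x43), (ξ,x44), (ξ,x45), (ρ,x43), (ρ,x44), (ρ,x45)}
These 21 distinct sets form the basis B.
Close under arbitrary unions to get τ_{X×Y}; counting gives |τ_{X×Y}| = 70.


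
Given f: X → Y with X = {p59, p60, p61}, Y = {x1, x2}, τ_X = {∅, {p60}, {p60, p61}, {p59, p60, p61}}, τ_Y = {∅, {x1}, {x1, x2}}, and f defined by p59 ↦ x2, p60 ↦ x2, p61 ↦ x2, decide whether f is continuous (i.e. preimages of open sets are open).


f IS continuous.

Compute f^{-1}(U) for each U ∈ τ_Y:
  U = ∅: f^{-1}(U) = ∅ ∈ τ_X ✓.
  U = {x1}: f^{-1}(U) = ∅ ∈ τ_X ✓.
  U = {x1, x2}: f^{-1}(U) = {p59, p60, p61} ∈ τ_X ✓.
Every preimage lies in τ_X, so f IS continuous.


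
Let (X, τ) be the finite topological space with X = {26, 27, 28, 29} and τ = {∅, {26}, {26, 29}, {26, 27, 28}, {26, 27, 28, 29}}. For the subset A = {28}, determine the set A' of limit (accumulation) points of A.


A' = {27}

For each x ∈ X, list the open sets U ∈ τ with x ∈ U, then check whether U ∩ (A ∖ {x}) ≠ ∅ for every such U.
  x = 26: open {26} ∋ x has {26} ∩ (A ∖ {26}) = ∅, so x is NOT a limit point.
  x = 27: opens ∋ x are {26, 27, 28}, {26, 27, 28, 29}; each meets A ∖ {27}, so x IS a limit point.
  x = 28: open {26, 27, 28} ∋ x has {26, 27, 28} ∩ (A ∖ {28}) = ∅, so x is NOT a limit point.
  x = 29: open {26, 29} ∋ x has {26, 29} ∩ (A ∖ {29}) = ∅, so x is NOT a limit point.
Collecting: A' = {27}.


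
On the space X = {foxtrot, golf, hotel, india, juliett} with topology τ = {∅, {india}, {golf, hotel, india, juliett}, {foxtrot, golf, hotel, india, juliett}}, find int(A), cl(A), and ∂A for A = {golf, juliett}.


int(A) = ∅, cl(A) = {foxtrot, golf, hotel, juliett}, ∂A = {foxtrot, golf, hotel, juliett}.

Closed sets in (X, τ) are complements of opens:
  closed(X, τ) = {∅, {foxtrot}, {foxtrot, golf, hotel, juliett}, {foxtrot, golf, hotel, india, juliett}}.
int(A) = ⋃ {U ∈ τ : U ⊆ A}. Opens contained in A: ∅.
Taking the union of these: int(A) = ∅.
cl(A) = ⋂ {C closed : A ⊆ C}. Closed sets containing A: {foxtrot, golf, hotel, juliett}, {foxtrot, golf, hotel, india, juliett}.
Intersecting these: cl(A) = {foxtrot, golf, hotel, juliett}.
∂A = cl(A) ∖ int(A) = {foxtrot, golf, hotel, juliett} ∖ ∅ = {foxtrot, golf, hotel, juliett}.


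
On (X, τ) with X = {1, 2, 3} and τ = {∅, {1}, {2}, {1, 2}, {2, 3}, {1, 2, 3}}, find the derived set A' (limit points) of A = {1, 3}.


A' = ∅

For each x ∈ X, list the open sets U ∈ τ with x ∈ U, then check whether U ∩ (A ∖ {x}) ≠ ∅ for every such U.
  x = 1: open {1} ∋ x has {1} ∩ (A ∖ {1}) = ∅, so x is NOT a limit point.
  x = 2: open {2} ∋ x has {2} ∩ (A ∖ {2}) = ∅, so x is NOT a limit point.
  x = 3: open {2, 3} ∋ x has {2, 3} ∩ (A ∖ {3}) = ∅, so x is NOT a limit point.
Collecting: A' = ∅.


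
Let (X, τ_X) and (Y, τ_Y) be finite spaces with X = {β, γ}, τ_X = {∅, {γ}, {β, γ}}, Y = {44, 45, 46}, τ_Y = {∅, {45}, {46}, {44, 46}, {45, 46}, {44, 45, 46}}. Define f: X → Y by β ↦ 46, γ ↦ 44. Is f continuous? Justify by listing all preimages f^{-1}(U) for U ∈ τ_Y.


f is NOT continuous.

Compute f^{-1}(U) for each U ∈ τ_Y:
  U = ∅: f^{-1}(U) = ∅ ∈ τ_X ✓.
  U = {45}: f^{-1}(U) = ∅ ∈ τ_X ✓.
  U = {46}: f^{-1}(U) = {β} ∉ τ_X ✗.
  U = {44, 46}: f^{-1}(U) = {β, γ} ∈ τ_X ✓.
  U = {45, 46}: f^{-1}(U) = {β} ∉ τ_X ✗.
  U = {44, 45, 46}: f^{-1}(U) = {β, γ} ∈ τ_X ✓.
Found U = {46} with f^{-1}(U) = {β} not in τ_X. Therefore f is NOT continuous.


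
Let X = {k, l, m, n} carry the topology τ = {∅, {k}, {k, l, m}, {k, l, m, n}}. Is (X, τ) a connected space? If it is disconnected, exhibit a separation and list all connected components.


(X, τ) is connected.

Find clopen sets (U ∈ τ with X ∖ U ∈ τ):
  U = ∅, X ∖ U = {k, l, m, n} — both open, so U is clopen.
  U = {k, l, m, n}, X ∖ U = ∅ — both open, so U is clopen.
Only trivial clopens (∅ and X) exist, so (X, τ) is connected.
Compute connected components by grouping points that agree on all clopens:
  component: {k, l, m, n}


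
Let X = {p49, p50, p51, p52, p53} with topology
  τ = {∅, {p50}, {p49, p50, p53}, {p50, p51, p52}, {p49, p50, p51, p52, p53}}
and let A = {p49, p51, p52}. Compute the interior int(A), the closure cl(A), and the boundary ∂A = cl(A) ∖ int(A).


int(A) = ∅, cl(A) = {p49, p51, p52, p53}, ∂A = {p49, p51, p52, p53}.

Closed sets in (X, τ) are complements of opens:
  closed(X, τ) = {∅, {p49, p53}, {p51, p52}, {p49, p51, p52, p53}, {p49, p50, p51, p52, p53}}.
int(A) = ⋃ {U ∈ τ : U ⊆ A}. Opens contained in A: ∅.
Taking the union of these: int(A) = ∅.
cl(A) = ⋂ {C closed : A ⊆ C}. Closed sets containing A: {p49, p51, p52, p53}, {p49, p50, p51, p52, p53}.
Intersecting these: cl(A) = {p49, p51, p52, p53}.
∂A = cl(A) ∖ int(A) = {p49, p51, p52, p53} ∖ ∅ = {p49, p51, p52, p53}.


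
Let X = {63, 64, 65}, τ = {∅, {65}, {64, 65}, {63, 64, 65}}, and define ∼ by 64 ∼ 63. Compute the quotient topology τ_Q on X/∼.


X/∼ = {[63=64], [65]}; |τ_Q| = 3.

Equivalence classes: [63=64], [65].
Quotient map π: X → X/∼ sends 63 ↦ [63=64], 64 ↦ [63=64], 65 ↦ [65].
For each subset V ⊆ X/∼, compute π^{-1}(V) ⊆ X and check whether π^{-1}(V) ∈ τ. V is open in τ_Q iff π^{-1}(V) ∈ τ.
  V = {}: π^{-1}(V) = ∅ ∈ τ ✓.
  V = {[63=64]}: π^{-1}(V) = {63, 64} ∉ τ ✗.
  V = {[65]}: π^{-1}(V) = {65} ∈ τ ✓.
  V = {[63=64], [65]}: π^{-1}(V) = {63, 64, 65} ∈ τ ✓.
Open sets in the quotient: τ_Q = {{}, {[65]}, {[63=64], [65]}} (3 elements).


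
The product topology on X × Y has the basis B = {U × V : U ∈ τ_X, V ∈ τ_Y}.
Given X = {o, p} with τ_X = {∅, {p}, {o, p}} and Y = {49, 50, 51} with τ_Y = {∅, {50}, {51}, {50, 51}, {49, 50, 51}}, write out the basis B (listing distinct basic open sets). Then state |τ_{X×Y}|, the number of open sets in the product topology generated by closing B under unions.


Basis B = {∅ × ∅, {p} × {50}, {p} × {51}, {o, p} × {50}, {o, p} × {51}, {p} × {50, 51}, {p} × {49, 50, 51}, {o, p} × {50, 51}, {o, p} × {49, 50, 51}}; |τ_{X×Y}| = 14.

Enumerate products U × V with U ∈ τ_X, V ∈ τ_Y (deduplicated):
  ∅ × ∅ = {} (∅)
  {p} × {50} = {(p,50)}
  {p} × {51} = {(p,51)}
  {o, p} × {50} = {(o,50), (p,50)}
  {o, p} × {51} = {(o,51), (p,51)}
  {p} × {50, 51} = {(p,50), (p,51)}
  {p} × {49, 50, 51} = {(p,49), (p,50), (p,51)}
  {o, p} × {50, 51} = {(o,50), (o,51), (p,50), (p,51)}
  {o, p} × {49, 50, 51} = {(o,49), (o,50), (o,51), (p,49), (p,50), (p,51)}
These 9 distinct sets form the basis B.
Close under arbitrary unions to get τ_{X×Y}; counting gives |τ_{X×Y}| = 14.


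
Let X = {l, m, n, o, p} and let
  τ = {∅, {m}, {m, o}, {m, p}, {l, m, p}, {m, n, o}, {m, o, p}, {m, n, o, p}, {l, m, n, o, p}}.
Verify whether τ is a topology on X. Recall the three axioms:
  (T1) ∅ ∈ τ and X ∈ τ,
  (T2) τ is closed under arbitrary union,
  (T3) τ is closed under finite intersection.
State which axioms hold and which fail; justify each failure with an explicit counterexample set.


τ is NOT a topology on X.

Axiom (T1): ∅ ∈ τ? Yes; X ∈ τ? Yes.
Axiom (T2/T3): check pairwise unions and intersections of members of τ.
Counterexample for (T2): {m, o} ∪ {l, m, p} = {l, m, o, p} ∉ τ. Therefore τ is NOT a topology.


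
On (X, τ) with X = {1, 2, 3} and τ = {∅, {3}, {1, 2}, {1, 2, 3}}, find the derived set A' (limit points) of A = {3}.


A' = ∅

For each x ∈ X, list the open sets U ∈ τ with x ∈ U, then check whether U ∩ (A ∖ {x}) ≠ ∅ for every such U.
  x = 1: open {1, 2} ∋ x has {1, 2} ∩ (A ∖ {1}) = ∅, so x is NOT a limit point.
  x = 2: open {1, 2} ∋ x has {1, 2} ∩ (A ∖ {2}) = ∅, so x is NOT a limit point.
  x = 3: open {3} ∋ x has {3} ∩ (A ∖ {3}) = ∅, so x is NOT a limit point.
Collecting: A' = ∅.


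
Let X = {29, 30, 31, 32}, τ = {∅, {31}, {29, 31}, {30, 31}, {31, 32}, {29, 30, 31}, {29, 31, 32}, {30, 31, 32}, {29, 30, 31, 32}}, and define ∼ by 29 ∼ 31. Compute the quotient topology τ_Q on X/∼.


X/∼ = {[29=31], [30], [32]}; |τ_Q| = 5.

Equivalence classes: [29=31], [30], [32].
Quotient map π: X → X/∼ sends 29 ↦ [29=31], 30 ↦ [30], 31 ↦ [29=31], 32 ↦ [32].
For each subset V ⊆ X/∼, compute π^{-1}(V) ⊆ X and check whether π^{-1}(V) ∈ τ. V is open in τ_Q iff π^{-1}(V) ∈ τ.
  V = {}: π^{-1}(V) = ∅ ∈ τ ✓.
  V = {[29=31]}: π^{-1}(V) = {29, 31} ∈ τ ✓.
  V = {[30]}: π^{-1}(V) = {30} ∉ τ ✗.
  V = {[29=31], [30]}: π^{-1}(V) = {29, 30, 31} ∈ τ ✓.
  V = {[32]}: π^{-1}(V) = {32} ∉ τ ✗.
  V = {[29=31], [32]}: π^{-1}(V) = {29, 31, 32} ∈ τ ✓.
  V = {[30], [32]}: π^{-1}(V) = {30, 32} ∉ τ ✗.
  V = {[29=31], [30], [32]}: π^{-1}(V) = {29, 30, 31, 32} ∈ τ ✓.
Open sets in the quotient: τ_Q = {{}, {[29=31]}, {[29=31], [30]}, {[29=31], [32]}, {[29=31], [30], [32]}} (5 elements).


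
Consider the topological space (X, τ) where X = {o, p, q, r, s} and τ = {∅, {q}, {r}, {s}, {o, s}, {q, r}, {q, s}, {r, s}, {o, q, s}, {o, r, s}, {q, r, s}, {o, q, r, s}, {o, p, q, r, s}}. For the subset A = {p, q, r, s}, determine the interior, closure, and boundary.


int(A) = {q, r, s}, cl(A) = {o, p, q, r, s}, ∂A = {o, p}.

Closed sets in (X, τ) are complements of opens:
  closed(X, τ) = {∅, {p}, {o, p}, {p, q}, {p, r}, {o, p, q}, {o, p, r}, {o, p, s}, {p, q, r}, {o, p, q, r}, {o, p, q, s}, {o, p, r, s}, {o, p, q, r, s}}.
int(A) = ⋃ {U ∈ τ : U ⊆ A}. Opens contained in A: ∅, {q}, {r}, {s}, {q, r}, {q, s}, {r, s}, {q, r, s}.
Taking the union of these: int(A) = {q, r, s}.
cl(A) = ⋂ {C closed : A ⊆ C}. Closed sets containing A: {o, p, q, r, s}.
Intersecting these: cl(A) = {o, p, q, r, s}.
∂A = cl(A) ∖ int(A) = {o, p, q, r, s} ∖ {q, r, s} = {o, p}.


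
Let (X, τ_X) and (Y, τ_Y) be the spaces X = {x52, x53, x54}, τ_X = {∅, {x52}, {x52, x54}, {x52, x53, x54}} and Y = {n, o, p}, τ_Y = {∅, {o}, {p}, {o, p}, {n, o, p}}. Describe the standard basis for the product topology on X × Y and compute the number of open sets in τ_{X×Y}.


Basis B = {∅ × ∅, {x52} × {o}, {x52} × {p}, {x52} × {o, p}, {x52, x54} × {o}, {x52, x54} × {p}, {x52} × {n, o, p}, {x52, x53, x54} × {o}, {x52, x53, x54} × {p}, {x52, x54} × {o, p}, {x52, x54} × {n, o, p}, {x52, x53, x54} × {o, p}, {x52, x53, x54} × {n, o, p}}; |τ_{X×Y}| = 30.

Enumerate products U × V with U ∈ τ_X, V ∈ τ_Y (deduplicated):
  ∅ × ∅ = {} (∅)
  {x52} × {o} = {(x52,o)}
  {x52} × {p} = {(x52,p)}
  {x52} × {o, p} = {(x52,o), (x52,p)}
  {x52, x54} × {o} = {(x52,o), (x54,o)}
  {x52, x54} × {p} = {(x52,p), (x54,p)}
  {x52} × {n, o, p} = {(x52,n), (x52,o), (x52,p)}
  {x52, x53, x54} × {o} = {(x52,o), (x53,o), (x54,o)}
  {x52, x53, x54} × {p} = {(x52,p), (x53,p), (x54,p)}
  {x52, x54} × {o, p} = {(x52,o), (x52,p), (x54,o), (x54,p)}
  {x52, x54} × {n, o, p} = {(x52,n), (x52,o), (x52,p), (x54,n), (x54,o), (x54,p)}
  {x52, x53, x54} × {o, p} = {(x52,o), (x52,p), (x53,o), (x53,p), (x54,o), (x54,p)}
  {x52, x53, x54} × {n, o, p} = {(x52,n), (x52,o), (x52,p), (x53,n), (x53,o), (x53,p), (x54,n), (x54,o), (x54,p)}
These 13 distinct sets form the basis B.
Close under arbitrary unions to get τ_{X×Y}; counting gives |τ_{X×Y}| = 30.


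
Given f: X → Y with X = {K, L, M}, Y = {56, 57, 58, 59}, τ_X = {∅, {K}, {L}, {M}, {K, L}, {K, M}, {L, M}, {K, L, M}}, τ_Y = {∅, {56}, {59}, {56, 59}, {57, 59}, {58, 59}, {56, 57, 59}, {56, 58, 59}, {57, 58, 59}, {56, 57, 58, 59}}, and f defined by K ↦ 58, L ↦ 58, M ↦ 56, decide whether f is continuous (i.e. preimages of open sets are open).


f IS continuous.

Compute f^{-1}(U) for each U ∈ τ_Y:
  U = ∅: f^{-1}(U) = ∅ ∈ τ_X ✓.
  U = {56}: f^{-1}(U) = {M} ∈ τ_X ✓.
  U = {59}: f^{-1}(U) = ∅ ∈ τ_X ✓.
  U = {56, 59}: f^{-1}(U) = {M} ∈ τ_X ✓.
  U = {57, 59}: f^{-1}(U) = ∅ ∈ τ_X ✓.
  U = {58, 59}: f^{-1}(U) = {K, L} ∈ τ_X ✓.
  U = {56, 57, 59}: f^{-1}(U) = {M} ∈ τ_X ✓.
  U = {56, 58, 59}: f^{-1}(U) = {K, L, M} ∈ τ_X ✓.
  U = {57, 58, 59}: f^{-1}(U) = {K, L} ∈ τ_X ✓.
  U = {56, 57, 58, 59}: f^{-1}(U) = {K, L, M} ∈ τ_X ✓.
Every preimage lies in τ_X, so f IS continuous.


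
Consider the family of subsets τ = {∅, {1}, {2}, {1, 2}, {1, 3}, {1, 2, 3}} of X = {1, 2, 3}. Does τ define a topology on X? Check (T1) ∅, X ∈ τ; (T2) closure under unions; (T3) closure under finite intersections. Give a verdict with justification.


τ IS a topology on X.

Axiom (T1): ∅ ∈ τ? Yes; X ∈ τ? Yes.
Axiom (T2/T3): check pairwise unions and intersections of members of τ.
All pairwise intersections and unions checked — each lies in τ. Therefore τ satisfies (T1), (T2), (T3): it IS a topology on X.


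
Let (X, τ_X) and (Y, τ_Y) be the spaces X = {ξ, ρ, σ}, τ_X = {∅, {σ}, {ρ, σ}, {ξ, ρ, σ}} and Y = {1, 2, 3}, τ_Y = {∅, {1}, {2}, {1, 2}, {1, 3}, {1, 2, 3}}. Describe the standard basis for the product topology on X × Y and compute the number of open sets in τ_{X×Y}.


Basis B = {∅ × ∅, {σ} × {1}, {σ} × {2}, {ρ, σ} × {1}, {ρ, σ} × {2}, {σ} × {1, 2}, {σ} × {1, 3}, {ξ, ρ, σ} × {1}, {ξ, ρ, σ} × {2}, {σ} × {1, 2, 3}, {ρ, σ} × {1, 2}, {ρ, σ} × {1, 3}, {ξ, ρ, σ} × {1, 2}, {ξ, ρ, σ} × {1, 3}, {ρ, σ} × {1, 2, 3}, {ξ, ρ, σ} × {1, 2, 3}}; |τ_{X×Y}| = 40.

Enumerate products U × V with U ∈ τ_X, V ∈ τ_Y (deduplicated):
  ∅ × ∅ = {} (∅)
  {σ} × {1} = {(σ,1)}
  {σ} × {2} = {(σ,2)}
  {ρ, σ} × {1} = {(ρ,1), (σ,1)}
  {ρ, σ} × {2} = {(ρ,2), (σ,2)}
  {σ} × {1, 2} = {(σ,1), (σ,2)}
  {σ} × {1, 3} = {(σ,1), (σ,3)}
  {ξ, ρ, σ} × {1} = {(ξ,1), (ρ,1), (σ,1)}
  {ξ, ρ, σ} × {2} = {(ξ,2), (ρ,2), (σ,2)}
  {σ} × {1, 2, 3} = {(σ,1), (σ,2), (σ,3)}
  {ρ, σ} × {1, 2} = {(ρ,1), (ρ,2), (σ,1), (σ,2)}
  {ρ, σ} × {1, 3} = {(ρ,1), (ρ,3), (σ,1), (σ,3)}
  {ξ, ρ, σ} × {1, 2} = {(ξ,1), (ξ,2), (ρ,1), (ρ,2), (σ,1), (σ,2)}
  {ξ, ρ, σ} × {1, 3} = {(ξ,1), (ξ,3), (ρ,1), (ρ,3), (σ,1), (σ,3)}
  {ρ, σ} × {1, 2, 3} = {(ρ,1), (ρ,2), (ρ,3), (σ,1), (σ,2), (σ,3)}
  {ξ, ρ, σ} × {1, 2, 3} = {(ξ,1), (ξ,2), (ξ,3), (ρ,1), (ρ,2), (ρ,3), (σ,1), (σ,2), (σ,3)}
These 16 distinct sets form the basis B.
Close under arbitrary unions to get τ_{X×Y}; counting gives |τ_{X×Y}| = 40.


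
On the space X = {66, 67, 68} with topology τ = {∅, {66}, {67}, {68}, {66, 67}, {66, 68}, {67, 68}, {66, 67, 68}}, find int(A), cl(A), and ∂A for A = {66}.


int(A) = {66}, cl(A) = {66}, ∂A = ∅.

Closed sets in (X, τ) are complements of opens:
  closed(X, τ) = {∅, {66}, {67}, {68}, {66, 67}, {66, 68}, {67, 68}, {66, 67, 68}}.
int(A) = ⋃ {U ∈ τ : U ⊆ A}. Opens contained in A: ∅, {66}.
Taking the union of these: int(A) = {66}.
cl(A) = ⋂ {C closed : A ⊆ C}. Closed sets containing A: {66}, {66, 67}, {66, 68}, {66, 67, 68}.
Intersecting these: cl(A) = {66}.
∂A = cl(A) ∖ int(A) = {66} ∖ {66} = ∅.


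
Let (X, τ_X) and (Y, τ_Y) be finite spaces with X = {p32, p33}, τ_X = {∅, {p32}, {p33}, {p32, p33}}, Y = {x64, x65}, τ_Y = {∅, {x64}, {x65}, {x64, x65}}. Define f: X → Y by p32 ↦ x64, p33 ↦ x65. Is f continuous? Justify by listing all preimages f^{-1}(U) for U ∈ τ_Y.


f IS continuous.

Compute f^{-1}(U) for each U ∈ τ_Y:
  U = ∅: f^{-1}(U) = ∅ ∈ τ_X ✓.
  U = {x64}: f^{-1}(U) = {p32} ∈ τ_X ✓.
  U = {x65}: f^{-1}(U) = {p33} ∈ τ_X ✓.
  U = {x64, x65}: f^{-1}(U) = {p32, p33} ∈ τ_X ✓.
Every preimage lies in τ_X, so f IS continuous.


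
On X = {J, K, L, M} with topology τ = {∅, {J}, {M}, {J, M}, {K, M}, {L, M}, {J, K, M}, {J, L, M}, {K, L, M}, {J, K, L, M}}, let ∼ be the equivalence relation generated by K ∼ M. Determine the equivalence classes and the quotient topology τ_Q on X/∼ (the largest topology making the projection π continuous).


X/∼ = {[J], [K=M], [L]}; |τ_Q| = 6.

Equivalence classes: [J], [K=M], [L].
Quotient map π: X → X/∼ sends J ↦ [J], K ↦ [K=M], L ↦ [L], M ↦ [K=M].
For each subset V ⊆ X/∼, compute π^{-1}(V) ⊆ X and check whether π^{-1}(V) ∈ τ. V is open in τ_Q iff π^{-1}(V) ∈ τ.
  V = {}: π^{-1}(V) = ∅ ∈ τ ✓.
  V = {[J]}: π^{-1}(V) = {J} ∈ τ ✓.
  V = {[K=M]}: π^{-1}(V) = {K, M} ∈ τ ✓.
  V = {[J], [K=M]}: π^{-1}(V) = {J, K, M} ∈ τ ✓.
  V = {[L]}: π^{-1}(V) = {L} ∉ τ ✗.
  V = {[J], [L]}: π^{-1}(V) = {J, L} ∉ τ ✗.
  V = {[K=M], [L]}: π^{-1}(V) = {K, L, M} ∈ τ ✓.
  V = {[J], [K=M], [L]}: π^{-1}(V) = {J, K, L, M} ∈ τ ✓.
Open sets in the quotient: τ_Q = {{}, {[J]}, {[K=M]}, {[J], [K=M]}, {[K=M], [L]}, {[J], [K=M], [L]}} (6 elements).


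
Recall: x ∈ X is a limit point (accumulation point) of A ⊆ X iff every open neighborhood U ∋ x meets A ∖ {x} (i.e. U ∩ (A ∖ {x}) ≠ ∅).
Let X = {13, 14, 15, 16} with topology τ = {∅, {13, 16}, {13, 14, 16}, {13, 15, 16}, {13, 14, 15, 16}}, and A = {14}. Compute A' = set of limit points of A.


A' = ∅

For each x ∈ X, list the open sets U ∈ τ with x ∈ U, then check whether U ∩ (A ∖ {x}) ≠ ∅ for every such U.
  x = 13: open {13, 16} ∋ x has {13, 16} ∩ (A ∖ {13}) = ∅, so x is NOT a limit point.
  x = 14: open {13, 14, 16} ∋ x has {13, 14, 16} ∩ (A ∖ {14}) = ∅, so x is NOT a limit point.
  x = 15: open {13, 15, 16} ∋ x has {13, 15, 16} ∩ (A ∖ {15}) = ∅, so x is NOT a limit point.
  x = 16: open {13, 16} ∋ x has {13, 16} ∩ (A ∖ {16}) = ∅, so x is NOT a limit point.
Collecting: A' = ∅.


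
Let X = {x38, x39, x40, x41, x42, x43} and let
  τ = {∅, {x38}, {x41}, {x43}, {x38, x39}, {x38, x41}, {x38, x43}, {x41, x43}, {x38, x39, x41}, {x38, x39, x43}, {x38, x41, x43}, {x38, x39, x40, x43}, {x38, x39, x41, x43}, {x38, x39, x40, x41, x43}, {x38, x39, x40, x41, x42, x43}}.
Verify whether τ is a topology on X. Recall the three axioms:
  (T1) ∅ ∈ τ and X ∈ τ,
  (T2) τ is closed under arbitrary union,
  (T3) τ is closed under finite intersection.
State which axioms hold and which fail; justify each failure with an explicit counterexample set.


τ IS a topology on X.

Axiom (T1): ∅ ∈ τ? Yes; X ∈ τ? Yes.
Axiom (T2/T3): check pairwise unions and intersections of members of τ.
All pairwise intersections and unions checked — each lies in τ. Therefore τ satisfies (T1), (T2), (T3): it IS a topology on X.


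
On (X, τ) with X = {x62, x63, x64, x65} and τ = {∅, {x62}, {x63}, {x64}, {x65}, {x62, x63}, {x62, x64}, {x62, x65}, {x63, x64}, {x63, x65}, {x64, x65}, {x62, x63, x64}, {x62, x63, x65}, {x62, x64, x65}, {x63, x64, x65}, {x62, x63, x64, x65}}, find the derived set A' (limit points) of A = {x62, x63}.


A' = ∅

For each x ∈ X, list the open sets U ∈ τ with x ∈ U, then check whether U ∩ (A ∖ {x}) ≠ ∅ for every such U.
  x = x62: open {x62} ∋ x has {x62} ∩ (A ∖ {x62}) = ∅, so x is NOT a limit point.
  x = x63: open {x63} ∋ x has {x63} ∩ (A ∖ {x63}) = ∅, so x is NOT a limit point.
  x = x64: open {x64} ∋ x has {x64} ∩ (A ∖ {x64}) = ∅, so x is NOT a limit point.
  x = x65: open {x65} ∋ x has {x65} ∩ (A ∖ {x65}) = ∅, so x is NOT a limit point.
Collecting: A' = ∅.


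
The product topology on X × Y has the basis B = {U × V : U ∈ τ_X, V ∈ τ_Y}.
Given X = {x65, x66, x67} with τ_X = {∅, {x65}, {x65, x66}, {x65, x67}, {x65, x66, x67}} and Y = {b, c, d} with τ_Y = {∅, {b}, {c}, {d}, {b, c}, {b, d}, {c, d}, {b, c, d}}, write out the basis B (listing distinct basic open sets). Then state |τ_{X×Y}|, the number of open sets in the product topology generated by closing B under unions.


Basis B = {∅ × ∅, {x65} × {b}, {x65} × {c}, {x65} × {d}, {x65} × {b, c}, {x65} × {b, d}, {x65, x66} × {b}, {x65, x67} × {b}, {x65} × {c, d}, {x65, x66} × {c}, {x65, x67} × {c}, {x65, x66} × {d}, {x65, x67} × {d}, {x65} × {b, c, d}, {x65, x66, x67} × {b}, {x65, x66, x67} × {c}, {x65, x66, x67} × {d}, {x65, x66} × {b, c}, {x65, x67} × {b, c}, {x65, x66} × {b, d}, {x65, x67} × {b, d}, {x65, x66} × {c, d}, {x65, x67} × {c, d}, {x65, x66} × {b, c, d}, {x65, x67} × {b, c, d}, {x65, x66, x67} × {b, c}, {x65, x66, x67} × {b, d}, {x65, x66, x67} × {c, d}, {x65, x66, x67} × {b, c, d}}; |τ_{X×Y}| = 125.

Enumerate products U × V with U ∈ τ_X, V ∈ τ_Y (deduplicated):
  ∅ × ∅ = {} (∅)
  {x65} × {b} = {(x65,b)}
  {x65} × {c} = {(x65,c)}
  {x65} × {d} = {(x65,d)}
  {x65} × {b, c} = {(x65,b), (x65,c)}
  {x65} × {b, d} = {(x65,b), (x65,d)}
  {x65, x66} × {b} = {(x65,b), (x66,b)}
  {x65, x67} × {b} = {(x65,b), (x67,b)}
  {x65} × {c, d} = {(x65,c), (x65,d)}
  {x65, x66} × {c} = {(x65,c), (x66,c)}
  {x65, x67} × {c} = {(x65,c), (x67,c)}
  {x65, x66} × {d} = {(x65,d), (x66,d)}
  {x65, x67} × {d} = {(x65,d), (x67,d)}
  {x65} × {b, c, d} = {(x65,b), (x65,c), (x65,d)}
  {x65, x66, x67} × {b} = {(x65,b), (x66,b), (x67,b)}
  {x65, x66, x67} × {c} = {(x65,c), (x66,c), (x67,c)}
  {x65, x66, x67} × {d} = {(x65,d), (x66,d), (x67,d)}
  {x65, x66} × {b, c} = {(x65,b), (x65,c), (x66,b), (x66,c)}
  {x65, x67} × {b, c} = {(x65,b), (x65,c), (x67,b), (x67,c)}
  {x65, x66} × {b, d} = {(x65,b), (x65,d), (x66,b), (x66,d)}
  {x65, x67} × {b, d} = {(x65,b), (x65,d), (x67,b), (x67,d)}
  {x65, x66} × {c, d} = {(x65,c), (x65,d), (x66,c), (x66,d)}
  {x65, x67} × {c, d} = {(x65,c), (x65,d), (x67,c), (x67,d)}
  {x65, x66} × {b, c, d} = {(x65,b), (x65,c), (x65,d), (x66,b), (x66,c), (x66,d)}
  {x65, x67} × {b, c, d} = {(x65,b), (x65,c), (x65,d), (x67,b), (x67,c), (x67,d)}
  {x65, x66, x67} × {b, c} = {(x65,b), (x65,c), (x66,b), (x66,c), (x67,b), (x67,c)}
  {x65, x66, x67} × {b, d} = {(x65,b), (x65,d), (x66,b), (x66,d), (x67,b), (x67,d)}
  {x65, x66, x67} × {c, d} = {(x65,c), (x65,d), (x66,c), (x66,d), (x67,c), (x67,d)}
  {x65, x66, x67} × {b, c, d} = {(x65,b), (x65,c), (x65,d), (x66,b), (x66,c), (x66,d), (x67,b), (x67,c), (x67,d)}
These 29 distinct sets form the basis B.
Close under arbitrary unions to get τ_{X×Y}; counting gives |τ_{X×Y}| = 125.


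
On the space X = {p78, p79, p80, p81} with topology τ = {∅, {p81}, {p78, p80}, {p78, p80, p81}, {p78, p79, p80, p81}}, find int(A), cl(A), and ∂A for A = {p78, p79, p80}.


int(A) = {p78, p80}, cl(A) = {p78, p79, p80}, ∂A = {p79}.

Closed sets in (X, τ) are complements of opens:
  closed(X, τ) = {∅, {p79}, {p79, p81}, {p78, p79, p80}, {p78, p79, p80, p81}}.
int(A) = ⋃ {U ∈ τ : U ⊆ A}. Opens contained in A: ∅, {p78, p80}.
Taking the union of these: int(A) = {p78, p80}.
cl(A) = ⋂ {C closed : A ⊆ C}. Closed sets containing A: {p78, p79, p80}, {p78, p79, p80, p81}.
Intersecting these: cl(A) = {p78, p79, p80}.
∂A = cl(A) ∖ int(A) = {p78, p79, p80} ∖ {p78, p80} = {p79}.


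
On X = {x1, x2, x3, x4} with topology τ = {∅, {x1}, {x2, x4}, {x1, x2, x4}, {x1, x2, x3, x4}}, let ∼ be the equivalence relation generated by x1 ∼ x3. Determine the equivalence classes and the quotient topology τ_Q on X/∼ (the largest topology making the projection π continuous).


X/∼ = {[x1=x3], [x2], [x4]}; |τ_Q| = 3.

Equivalence classes: [x1=x3], [x2], [x4].
Quotient map π: X → X/∼ sends x1 ↦ [x1=x3], x2 ↦ [x2], x3 ↦ [x1=x3], x4 ↦ [x4].
For each subset V ⊆ X/∼, compute π^{-1}(V) ⊆ X and check whether π^{-1}(V) ∈ τ. V is open in τ_Q iff π^{-1}(V) ∈ τ.
  V = {}: π^{-1}(V) = ∅ ∈ τ ✓.
  V = {[x1=x3]}: π^{-1}(V) = {x1, x3} ∉ τ ✗.
  V = {[x2]}: π^{-1}(V) = {x2} ∉ τ ✗.
  V = {[x1=x3], [x2]}: π^{-1}(V) = {x1, x2, x3} ∉ τ ✗.
  V = {[x4]}: π^{-1}(V) = {x4} ∉ τ ✗.
  V = {[x1=x3], [x4]}: π^{-1}(V) = {x1, x3, x4} ∉ τ ✗.
  V = {[x2], [x4]}: π^{-1}(V) = {x2, x4} ∈ τ ✓.
  V = {[x1=x3], [x2], [x4]}: π^{-1}(V) = {x1, x2, x3, x4} ∈ τ ✓.
Open sets in the quotient: τ_Q = {{}, {[x2], [x4]}, {[x1=x3], [x2], [x4]}} (3 elements).


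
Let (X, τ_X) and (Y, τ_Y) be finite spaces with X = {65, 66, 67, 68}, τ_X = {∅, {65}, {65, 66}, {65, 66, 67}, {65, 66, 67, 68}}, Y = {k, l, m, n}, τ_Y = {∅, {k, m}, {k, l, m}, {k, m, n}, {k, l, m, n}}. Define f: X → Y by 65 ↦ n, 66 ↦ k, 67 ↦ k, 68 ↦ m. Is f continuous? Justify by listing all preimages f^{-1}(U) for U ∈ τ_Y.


f is NOT continuous.

Compute f^{-1}(U) for each U ∈ τ_Y:
  U = ∅: f^{-1}(U) = ∅ ∈ τ_X ✓.
  U = {k, m}: f^{-1}(U) = {66, 67, 68} ∉ τ_X ✗.
  U = {k, l, m}: f^{-1}(U) = {66, 67, 68} ∉ τ_X ✗.
  U = {k, m, n}: f^{-1}(U) = {65, 66, 67, 68} ∈ τ_X ✓.
  U = {k, l, m, n}: f^{-1}(U) = {65, 66, 67, 68} ∈ τ_X ✓.
Found U = {k, m} with f^{-1}(U) = {66, 67, 68} not in τ_X. Therefore f is NOT continuous.


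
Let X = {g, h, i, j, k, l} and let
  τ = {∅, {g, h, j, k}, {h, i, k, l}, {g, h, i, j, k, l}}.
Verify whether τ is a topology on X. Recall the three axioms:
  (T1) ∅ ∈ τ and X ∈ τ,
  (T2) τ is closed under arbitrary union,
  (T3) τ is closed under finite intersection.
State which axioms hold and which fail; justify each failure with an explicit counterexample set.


τ is NOT a topology on X.

Axiom (T1): ∅ ∈ τ? Yes; X ∈ τ? Yes.
Axiom (T2/T3): check pairwise unions and intersections of members of τ.
Counterexample for (T3): {g, h, j, k} ∩ {h, i, k, l} = {h, k} ∉ τ. Therefore τ is NOT a topology.


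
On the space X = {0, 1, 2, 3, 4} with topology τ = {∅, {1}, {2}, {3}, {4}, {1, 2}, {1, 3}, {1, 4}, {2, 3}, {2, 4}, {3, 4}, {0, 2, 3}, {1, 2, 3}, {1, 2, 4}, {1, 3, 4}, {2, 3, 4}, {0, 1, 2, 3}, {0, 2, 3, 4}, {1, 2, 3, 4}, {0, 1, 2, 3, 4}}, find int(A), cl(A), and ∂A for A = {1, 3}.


int(A) = {1, 3}, cl(A) = {0, 1, 3}, ∂A = {0}.

Closed sets in (X, τ) are complements of opens:
  closed(X, τ) = {∅, {0}, {1}, {4}, {0, 1}, {0, 2}, {0, 3}, {0, 4}, {1, 4}, {0, 1, 2}, {0, 1, 3}, {0, 1, 4}, {0, 2, 3}, {0, 2, 4}, {0, 3, 4}, {0, 1, 2, 3}, {0, 1, 2, 4}, {0, 1, 3, 4}, {0, 2, 3, 4}, {0, 1, 2, 3, 4}}.
int(A) = ⋃ {U ∈ τ : U ⊆ A}. Opens contained in A: ∅, {1}, {3}, {1, 3}.
Taking the union of these: int(A) = {1, 3}.
cl(A) = ⋂ {C closed : A ⊆ C}. Closed sets containing A: {0, 1, 3}, {0, 1, 2, 3}, {0, 1, 3, 4}, {0, 1, 2, 3, 4}.
Intersecting these: cl(A) = {0, 1, 3}.
∂A = cl(A) ∖ int(A) = {0, 1, 3} ∖ {1, 3} = {0}.


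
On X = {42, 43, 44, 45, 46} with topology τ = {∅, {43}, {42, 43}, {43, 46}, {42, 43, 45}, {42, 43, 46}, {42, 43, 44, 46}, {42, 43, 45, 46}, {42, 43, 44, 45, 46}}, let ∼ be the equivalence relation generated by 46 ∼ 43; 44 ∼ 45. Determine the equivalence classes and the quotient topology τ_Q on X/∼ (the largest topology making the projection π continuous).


X/∼ = {[42], [43=46], [44=45]}; |τ_Q| = 4.

Equivalence classes: [42], [43=46], [44=45].
Quotient map π: X → X/∼ sends 42 ↦ [42], 43 ↦ [43=46], 44 ↦ [44=45], 45 ↦ [44=45], 46 ↦ [43=46].
For each subset V ⊆ X/∼, compute π^{-1}(V) ⊆ X and check whether π^{-1}(V) ∈ τ. V is open in τ_Q iff π^{-1}(V) ∈ τ.
  V = {}: π^{-1}(V) = ∅ ∈ τ ✓.
  V = {[42]}: π^{-1}(V) = {42} ∉ τ ✗.
  V = {[43=46]}: π^{-1}(V) = {43, 46} ∈ τ ✓.
  V = {[42], [43=46]}: π^{-1}(V) = {42, 43, 46} ∈ τ ✓.
  V = {[44=45]}: π^{-1}(V) = {44, 45} ∉ τ ✗.
  V = {[42], [44=45]}: π^{-1}(V) = {42, 44, 45} ∉ τ ✗.
  V = {[43=46], [44=45]}: π^{-1}(V) = {43, 44, 45, 46} ∉ τ ✗.
  V = {[42], [43=46], [44=45]}: π^{-1}(V) = {42, 43, 44, 45, 46} ∈ τ ✓.
Open sets in the quotient: τ_Q = {{}, {[43=46]}, {[42], [43=46]}, {[42], [43=46], [44=45]}} (4 elements).


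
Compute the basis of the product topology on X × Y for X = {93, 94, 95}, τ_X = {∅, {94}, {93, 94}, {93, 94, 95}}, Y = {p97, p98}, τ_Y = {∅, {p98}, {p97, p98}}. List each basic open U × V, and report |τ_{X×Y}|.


Basis B = {∅ × ∅, {94} × {p98}, {93, 94} × {p98}, {94} × {p97, p98}, {93, 94, 95} × {p98}, {93, 94} × {p97, p98}, {93, 94, 95} × {p97, p98}}; |τ_{X×Y}| = 10.

Enumerate products U × V with U ∈ τ_X, V ∈ τ_Y (deduplicated):
  ∅ × ∅ = {} (∅)
  {94} × {p98} = {(94,p98)}
  {93, 94} × {p98} = {(93,p98), (94,p98)}
  {94} × {p97, p98} = {(94,p97), (94,p98)}
  {93, 94, 95} × {p98} = {(93,p98), (94,p98), (95,p98)}
  {93, 94} × {p97, p98} = {(93,p97), (93,p98), (94,p97), (94,p98)}
  {93, 94, 95} × {p97, p98} = {(93,p97), (93,p98), (94,p97), (94,p98), (95,p97), (95,p98)}
These 7 distinct sets form the basis B.
Close under arbitrary unions to get τ_{X×Y}; counting gives |τ_{X×Y}| = 10.


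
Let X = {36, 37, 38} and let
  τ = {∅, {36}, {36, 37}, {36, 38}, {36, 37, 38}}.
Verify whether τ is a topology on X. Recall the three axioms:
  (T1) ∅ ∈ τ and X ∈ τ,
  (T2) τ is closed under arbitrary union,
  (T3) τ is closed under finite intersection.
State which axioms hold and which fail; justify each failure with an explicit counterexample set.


τ IS a topology on X.

Axiom (T1): ∅ ∈ τ? Yes; X ∈ τ? Yes.
Axiom (T2/T3): check pairwise unions and intersections of members of τ.
All pairwise intersections and unions checked — each lies in τ. Therefore τ satisfies (T1), (T2), (T3): it IS a topology on X.


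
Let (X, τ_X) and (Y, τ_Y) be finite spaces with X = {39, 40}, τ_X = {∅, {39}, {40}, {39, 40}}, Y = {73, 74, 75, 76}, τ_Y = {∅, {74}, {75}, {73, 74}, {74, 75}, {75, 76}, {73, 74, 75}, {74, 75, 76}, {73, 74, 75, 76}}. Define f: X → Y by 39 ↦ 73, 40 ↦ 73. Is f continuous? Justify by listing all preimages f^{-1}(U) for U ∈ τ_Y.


f IS continuous.

Compute f^{-1}(U) for each U ∈ τ_Y:
  U = ∅: f^{-1}(U) = ∅ ∈ τ_X ✓.
  U = {74}: f^{-1}(U) = ∅ ∈ τ_X ✓.
  U = {75}: f^{-1}(U) = ∅ ∈ τ_X ✓.
  U = {73, 74}: f^{-1}(U) = {39, 40} ∈ τ_X ✓.
  U = {74, 75}: f^{-1}(U) = ∅ ∈ τ_X ✓.
  U = {75, 76}: f^{-1}(U) = ∅ ∈ τ_X ✓.
  U = {73, 74, 75}: f^{-1}(U) = {39, 40} ∈ τ_X ✓.
  U = {74, 75, 76}: f^{-1}(U) = ∅ ∈ τ_X ✓.
  U = {73, 74, 75, 76}: f^{-1}(U) = {39, 40} ∈ τ_X ✓.
Every preimage lies in τ_X, so f IS continuous.


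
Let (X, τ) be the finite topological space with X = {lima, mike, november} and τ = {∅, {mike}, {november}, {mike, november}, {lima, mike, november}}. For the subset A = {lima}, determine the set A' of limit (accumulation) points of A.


A' = ∅

For each x ∈ X, list the open sets U ∈ τ with x ∈ U, then check whether U ∩ (A ∖ {x}) ≠ ∅ for every such U.
  x = lima: open {lima, mike, november} ∋ x has {lima, mike, november} ∩ (A ∖ {lima}) = ∅, so x is NOT a limit point.
  x = mike: open {mike} ∋ x has {mike} ∩ (A ∖ {mike}) = ∅, so x is NOT a limit point.
  x = november: open {november} ∋ x has {november} ∩ (A ∖ {november}) = ∅, so x is NOT a limit point.
Collecting: A' = ∅.


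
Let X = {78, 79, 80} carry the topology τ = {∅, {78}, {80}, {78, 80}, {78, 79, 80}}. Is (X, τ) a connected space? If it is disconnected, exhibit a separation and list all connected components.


(X, τ) is connected.

Find clopen sets (U ∈ τ with X ∖ U ∈ τ):
  U = ∅, X ∖ U = {78, 79, 80} — both open, so U is clopen.
  U = {78, 79, 80}, X ∖ U = ∅ — both open, so U is clopen.
Only trivial clopens (∅ and X) exist, so (X, τ) is connected.
Compute connected components by grouping points that agree on all clopens:
  component: {78, 79, 80}


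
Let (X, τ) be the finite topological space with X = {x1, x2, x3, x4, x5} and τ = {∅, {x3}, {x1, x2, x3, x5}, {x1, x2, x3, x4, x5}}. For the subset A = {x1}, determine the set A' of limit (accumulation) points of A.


A' = {x2, x4, x5}

For each x ∈ X, list the open sets U ∈ τ with x ∈ U, then check whether U ∩ (A ∖ {x}) ≠ ∅ for every such U.
  x = x1: open {x1, x2, x3, x5} ∋ x has {x1, x2, x3, x5} ∩ (A ∖ {x1}) = ∅, so x is NOT a limit point.
  x = x2: opens ∋ x are {x1, x2, x3, x5}, {x1, x2, x3, x4, x5}; each meets A ∖ {x2}, so x IS a limit point.
  x = x3: open {x3} ∋ x has {x3} ∩ (A ∖ {x3}) = ∅, so x is NOT a limit point.
  x = x4: opens ∋ x are {x1, x2, x3, x4, x5}; each meets A ∖ {x4}, so x IS a limit point.
  x = x5: opens ∋ x are {x1, x2, x3, x5}, {x1, x2, x3, x4, x5}; each meets A ∖ {x5}, so x IS a limit point.
Collecting: A' = {x2, x4, x5}.


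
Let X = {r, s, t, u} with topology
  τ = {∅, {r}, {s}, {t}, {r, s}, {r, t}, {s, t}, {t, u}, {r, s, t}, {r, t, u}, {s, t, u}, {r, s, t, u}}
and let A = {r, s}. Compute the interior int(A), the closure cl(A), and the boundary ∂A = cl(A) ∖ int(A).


int(A) = {r, s}, cl(A) = {r, s}, ∂A = ∅.

Closed sets in (X, τ) are complements of opens:
  closed(X, τ) = {∅, {r}, {s}, {u}, {r, s}, {r, u}, {s, u}, {t, u}, {r, s, u}, {r, t, u}, {s, t, u}, {r, s, t, u}}.
int(A) = ⋃ {U ∈ τ : U ⊆ A}. Opens contained in A: ∅, {r}, {s}, {r, s}.
Taking the union of these: int(A) = {r, s}.
cl(A) = ⋂ {C closed : A ⊆ C}. Closed sets containing A: {r, s}, {r, s, u}, {r, s, t, u}.
Intersecting these: cl(A) = {r, s}.
∂A = cl(A) ∖ int(A) = {r, s} ∖ {r, s} = ∅.


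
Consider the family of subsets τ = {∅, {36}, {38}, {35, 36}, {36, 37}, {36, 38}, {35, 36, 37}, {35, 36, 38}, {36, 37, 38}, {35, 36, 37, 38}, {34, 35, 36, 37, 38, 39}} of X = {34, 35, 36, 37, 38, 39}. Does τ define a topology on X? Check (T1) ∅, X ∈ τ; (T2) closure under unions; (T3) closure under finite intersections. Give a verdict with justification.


τ IS a topology on X.

Axiom (T1): ∅ ∈ τ? Yes; X ∈ τ? Yes.
Axiom (T2/T3): check pairwise unions and intersections of members of τ.
All pairwise intersections and unions checked — each lies in τ. Therefore τ satisfies (T1), (T2), (T3): it IS a topology on X.


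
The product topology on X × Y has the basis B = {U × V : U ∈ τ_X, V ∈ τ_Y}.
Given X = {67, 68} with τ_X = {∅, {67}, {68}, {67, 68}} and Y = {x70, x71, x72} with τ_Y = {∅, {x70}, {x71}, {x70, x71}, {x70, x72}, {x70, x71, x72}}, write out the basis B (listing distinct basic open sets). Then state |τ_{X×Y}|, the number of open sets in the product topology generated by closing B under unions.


Basis B = {∅ × ∅, {67} × {x70}, {67} × {x71}, {68} × {x70}, {68} × {x71}, {67} × {x70, x71}, {67} × {x70, x72}, {67, 68} × {x70}, {67, 68} × {x71}, {68} × {x70, x71}, {68} × {x70, x72}, {67} × {x70, x71, x72}, {68} × {x70, x71, x72}, {67, 68} × {x70, x71}, {67, 68} × {x70, x72}, {67, 68} × {x70, x71, x72}}; |τ_{X×Y}| = 36.

Enumerate products U × V with U ∈ τ_X, V ∈ τ_Y (deduplicated):
  ∅ × ∅ = {} (∅)
  {67} × {x70} = {(67,x70)}
  {67} × {x71} = {(67,x71)}
  {68} × {x70} = {(68,x70)}
  {68} × {x71} = {(68,x71)}
  {67} × {x70, x71} = {(67,x70), (67,x71)}
  {67} × {x70, x72} = {(67,x70), (67,x72)}
  {67, 68} × {x70} = {(67,x70), (68,x70)}
  {67, 68} × {x71} = {(67,x71), (68,x71)}
  {68} × {x70, x71} = {(68,x70), (68,x71)}
  {68} × {x70, x72} = {(68,x70), (68,x72)}
  {67} × {x70, x71, x72} = {(67,x70), (67,x71), (67,x72)}
  {68} × {x70, x71, x72} = {(68,x70), (68,x71), (68,x72)}
  {67, 68} × {x70, x71} = {(67,x70), (67,x71), (68,x70), (68,x71)}
  {67, 68} × {x70, x72} = {(67,x70), (67,x72), (68,x70), (68,x72)}
  {67, 68} × {x70, x71, x72} = {(67,x70), (67,x71), (67,x72), (68,x70), (68,x71), (68,x72)}
These 16 distinct sets form the basis B.
Close under arbitrary unions to get τ_{X×Y}; counting gives |τ_{X×Y}| = 36.
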